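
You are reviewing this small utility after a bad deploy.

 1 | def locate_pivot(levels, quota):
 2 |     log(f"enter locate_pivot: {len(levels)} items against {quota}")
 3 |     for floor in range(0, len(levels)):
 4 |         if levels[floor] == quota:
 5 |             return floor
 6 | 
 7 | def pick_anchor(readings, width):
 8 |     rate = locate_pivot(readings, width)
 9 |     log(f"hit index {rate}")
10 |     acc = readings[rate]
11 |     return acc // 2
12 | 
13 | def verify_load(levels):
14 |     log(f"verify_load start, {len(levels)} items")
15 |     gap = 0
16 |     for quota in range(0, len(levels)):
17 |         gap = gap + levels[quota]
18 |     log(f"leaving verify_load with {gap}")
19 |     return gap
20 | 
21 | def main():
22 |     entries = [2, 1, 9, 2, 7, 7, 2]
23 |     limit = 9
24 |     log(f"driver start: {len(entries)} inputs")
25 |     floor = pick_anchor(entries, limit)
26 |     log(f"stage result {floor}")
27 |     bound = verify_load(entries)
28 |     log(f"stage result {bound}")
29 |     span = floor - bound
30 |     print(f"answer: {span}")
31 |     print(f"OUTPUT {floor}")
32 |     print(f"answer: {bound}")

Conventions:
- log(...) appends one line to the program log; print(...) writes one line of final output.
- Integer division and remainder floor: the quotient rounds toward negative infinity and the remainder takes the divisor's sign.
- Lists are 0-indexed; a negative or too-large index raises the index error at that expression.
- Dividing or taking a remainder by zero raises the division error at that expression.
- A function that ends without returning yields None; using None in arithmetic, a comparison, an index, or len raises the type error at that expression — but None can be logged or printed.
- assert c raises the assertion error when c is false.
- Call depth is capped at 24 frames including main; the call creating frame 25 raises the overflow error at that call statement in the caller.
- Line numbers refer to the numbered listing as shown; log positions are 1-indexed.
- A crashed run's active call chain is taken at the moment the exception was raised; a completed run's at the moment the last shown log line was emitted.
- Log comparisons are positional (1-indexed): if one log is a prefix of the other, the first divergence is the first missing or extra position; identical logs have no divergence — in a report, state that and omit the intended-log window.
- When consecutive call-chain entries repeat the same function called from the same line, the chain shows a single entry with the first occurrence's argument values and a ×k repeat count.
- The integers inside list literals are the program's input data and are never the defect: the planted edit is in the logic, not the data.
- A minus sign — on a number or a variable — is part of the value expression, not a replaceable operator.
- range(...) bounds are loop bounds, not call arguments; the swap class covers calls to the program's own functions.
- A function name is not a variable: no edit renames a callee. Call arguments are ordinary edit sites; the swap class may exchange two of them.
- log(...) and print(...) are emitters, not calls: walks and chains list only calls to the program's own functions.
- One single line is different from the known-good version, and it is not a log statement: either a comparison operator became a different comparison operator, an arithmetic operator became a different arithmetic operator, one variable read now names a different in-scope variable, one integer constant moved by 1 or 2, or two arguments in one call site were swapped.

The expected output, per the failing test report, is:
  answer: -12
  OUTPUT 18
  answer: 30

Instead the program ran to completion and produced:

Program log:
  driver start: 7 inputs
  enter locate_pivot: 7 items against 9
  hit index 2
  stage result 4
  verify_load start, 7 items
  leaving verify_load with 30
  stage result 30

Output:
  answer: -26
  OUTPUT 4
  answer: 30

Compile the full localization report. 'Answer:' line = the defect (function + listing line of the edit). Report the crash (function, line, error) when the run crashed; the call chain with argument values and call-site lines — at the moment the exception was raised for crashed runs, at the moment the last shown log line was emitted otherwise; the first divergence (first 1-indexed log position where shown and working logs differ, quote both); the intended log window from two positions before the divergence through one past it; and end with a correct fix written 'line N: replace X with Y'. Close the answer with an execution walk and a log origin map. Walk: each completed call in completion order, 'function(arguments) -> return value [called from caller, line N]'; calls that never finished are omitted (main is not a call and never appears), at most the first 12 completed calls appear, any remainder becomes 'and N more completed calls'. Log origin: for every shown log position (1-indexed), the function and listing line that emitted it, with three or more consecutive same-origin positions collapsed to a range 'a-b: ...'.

Answer: the defect is in pick_anchor at line 11.
Core observation: Everything matches until log position 4, which reads 'stage result 4' in place of 'stage result 18'.
Call chain: main.
First divergence: position 4; shown 'stage result 4' vs intended 'stage result 18'.
Intended log window:
  2: enter locate_pivot: 7 items against 9
  3: hit index 2
  4: stage result 18
  5: verify_load start, 7 items
Execution walk:
  locate_pivot([2, 1, 9, 2, 7, 7, 2], 9) -> 2  [called from pick_anchor, line 8]
  pick_anchor([2, 1, 9, 2, 7, 7, 2], 9) -> 4  [called from main, line 25]
  verify_load([2, 1, 9, 2, 7, 7, 2]) -> 30  [called from main, line 27]
Origin of each log line:
  1: logged in main at line 24
  2: logged in locate_pivot at line 2
  3: logged in pick_anchor at line 9
  4: logged in main at line 26
  5: logged in verify_load at line 14
  6: logged in verify_load at line 18
  7: logged in main at line 28
A correct fix: line 11: replace `//` with `*`.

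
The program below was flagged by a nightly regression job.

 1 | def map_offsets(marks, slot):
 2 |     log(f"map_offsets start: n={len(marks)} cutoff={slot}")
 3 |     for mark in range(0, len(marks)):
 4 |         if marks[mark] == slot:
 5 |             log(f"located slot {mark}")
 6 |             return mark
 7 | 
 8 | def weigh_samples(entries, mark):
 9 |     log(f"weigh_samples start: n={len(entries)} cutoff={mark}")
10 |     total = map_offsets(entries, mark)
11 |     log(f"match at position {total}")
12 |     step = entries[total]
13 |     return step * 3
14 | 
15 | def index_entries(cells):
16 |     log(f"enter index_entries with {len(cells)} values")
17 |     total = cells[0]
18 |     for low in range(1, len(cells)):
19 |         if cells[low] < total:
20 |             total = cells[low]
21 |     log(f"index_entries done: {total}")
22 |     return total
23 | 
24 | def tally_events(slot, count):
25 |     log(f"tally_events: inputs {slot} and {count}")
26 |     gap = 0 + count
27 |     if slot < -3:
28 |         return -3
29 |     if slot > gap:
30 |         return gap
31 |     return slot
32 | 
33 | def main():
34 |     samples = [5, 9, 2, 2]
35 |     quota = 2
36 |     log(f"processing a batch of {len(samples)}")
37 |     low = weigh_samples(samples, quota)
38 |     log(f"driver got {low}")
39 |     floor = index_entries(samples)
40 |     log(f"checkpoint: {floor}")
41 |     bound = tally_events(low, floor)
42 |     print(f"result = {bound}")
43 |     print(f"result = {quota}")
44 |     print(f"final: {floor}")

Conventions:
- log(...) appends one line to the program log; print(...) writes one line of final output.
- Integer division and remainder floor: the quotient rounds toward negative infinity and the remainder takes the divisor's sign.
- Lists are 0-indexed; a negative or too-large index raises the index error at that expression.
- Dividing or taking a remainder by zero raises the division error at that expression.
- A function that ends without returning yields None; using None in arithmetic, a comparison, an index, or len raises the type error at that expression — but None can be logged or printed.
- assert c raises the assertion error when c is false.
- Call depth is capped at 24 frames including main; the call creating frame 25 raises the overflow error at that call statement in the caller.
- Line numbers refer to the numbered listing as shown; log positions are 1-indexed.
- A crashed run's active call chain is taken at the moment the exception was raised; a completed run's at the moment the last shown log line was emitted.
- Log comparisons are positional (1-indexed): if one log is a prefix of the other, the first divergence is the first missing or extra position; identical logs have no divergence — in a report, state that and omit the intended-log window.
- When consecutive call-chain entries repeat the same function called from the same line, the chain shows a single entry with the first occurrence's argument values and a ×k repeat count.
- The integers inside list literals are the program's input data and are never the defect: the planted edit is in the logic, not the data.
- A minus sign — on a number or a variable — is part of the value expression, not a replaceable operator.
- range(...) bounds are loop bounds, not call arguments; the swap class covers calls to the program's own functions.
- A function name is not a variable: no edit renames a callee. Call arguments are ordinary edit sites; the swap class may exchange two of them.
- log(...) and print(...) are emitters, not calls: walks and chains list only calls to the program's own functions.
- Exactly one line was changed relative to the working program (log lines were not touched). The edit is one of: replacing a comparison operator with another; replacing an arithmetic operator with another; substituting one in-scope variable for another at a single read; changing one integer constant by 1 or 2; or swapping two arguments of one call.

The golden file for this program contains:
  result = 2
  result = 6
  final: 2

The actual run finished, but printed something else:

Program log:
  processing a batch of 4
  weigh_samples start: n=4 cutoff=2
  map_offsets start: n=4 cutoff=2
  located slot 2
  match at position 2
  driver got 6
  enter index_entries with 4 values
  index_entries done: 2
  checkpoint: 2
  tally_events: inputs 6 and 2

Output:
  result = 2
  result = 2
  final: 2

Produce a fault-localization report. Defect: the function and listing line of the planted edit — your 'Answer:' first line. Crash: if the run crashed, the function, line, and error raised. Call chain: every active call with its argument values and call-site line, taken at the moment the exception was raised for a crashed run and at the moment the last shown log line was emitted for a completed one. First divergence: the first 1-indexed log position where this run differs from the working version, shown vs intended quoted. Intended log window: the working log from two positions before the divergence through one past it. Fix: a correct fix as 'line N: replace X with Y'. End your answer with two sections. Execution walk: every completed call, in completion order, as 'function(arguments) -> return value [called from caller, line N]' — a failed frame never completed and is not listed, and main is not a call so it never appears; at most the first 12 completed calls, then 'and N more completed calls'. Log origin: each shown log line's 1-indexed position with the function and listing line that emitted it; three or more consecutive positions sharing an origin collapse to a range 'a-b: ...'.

Answer: the defect is in main at line 43.
Key observation: Nothing in the log betrays the bug — only the output does.
Call chain: main -> tally_events(6, 2) (called at line 41).
First divergence: none; the two logs match at every position.
Execution walk:
  map_offsets([5, 9, 2, 2], 2) -> 2  [called from weigh_samples, line 10]
  weigh_samples([5, 9, 2, 2], 2) -> 6  [called from main, line 37]
  index_entries([5, 9, 2, 2]) -> 2  [called from main, line 39]
  tally_events(6, 2) -> 2  [called from main, line 41]
Log line origins:
  1: from main, line 36
  2: from weigh_samples, line 9
  3: from map_offsets, line 2
  4: from map_offsets, line 5
  5: from weigh_samples, line 11
  6: from main, line 38
  7: from index_entries, line 16
  8: from index_entries, line 21
  9: from main, line 40
  10: from tally_events, line 25
A correct fix: line 43: replace `quota` with `low`.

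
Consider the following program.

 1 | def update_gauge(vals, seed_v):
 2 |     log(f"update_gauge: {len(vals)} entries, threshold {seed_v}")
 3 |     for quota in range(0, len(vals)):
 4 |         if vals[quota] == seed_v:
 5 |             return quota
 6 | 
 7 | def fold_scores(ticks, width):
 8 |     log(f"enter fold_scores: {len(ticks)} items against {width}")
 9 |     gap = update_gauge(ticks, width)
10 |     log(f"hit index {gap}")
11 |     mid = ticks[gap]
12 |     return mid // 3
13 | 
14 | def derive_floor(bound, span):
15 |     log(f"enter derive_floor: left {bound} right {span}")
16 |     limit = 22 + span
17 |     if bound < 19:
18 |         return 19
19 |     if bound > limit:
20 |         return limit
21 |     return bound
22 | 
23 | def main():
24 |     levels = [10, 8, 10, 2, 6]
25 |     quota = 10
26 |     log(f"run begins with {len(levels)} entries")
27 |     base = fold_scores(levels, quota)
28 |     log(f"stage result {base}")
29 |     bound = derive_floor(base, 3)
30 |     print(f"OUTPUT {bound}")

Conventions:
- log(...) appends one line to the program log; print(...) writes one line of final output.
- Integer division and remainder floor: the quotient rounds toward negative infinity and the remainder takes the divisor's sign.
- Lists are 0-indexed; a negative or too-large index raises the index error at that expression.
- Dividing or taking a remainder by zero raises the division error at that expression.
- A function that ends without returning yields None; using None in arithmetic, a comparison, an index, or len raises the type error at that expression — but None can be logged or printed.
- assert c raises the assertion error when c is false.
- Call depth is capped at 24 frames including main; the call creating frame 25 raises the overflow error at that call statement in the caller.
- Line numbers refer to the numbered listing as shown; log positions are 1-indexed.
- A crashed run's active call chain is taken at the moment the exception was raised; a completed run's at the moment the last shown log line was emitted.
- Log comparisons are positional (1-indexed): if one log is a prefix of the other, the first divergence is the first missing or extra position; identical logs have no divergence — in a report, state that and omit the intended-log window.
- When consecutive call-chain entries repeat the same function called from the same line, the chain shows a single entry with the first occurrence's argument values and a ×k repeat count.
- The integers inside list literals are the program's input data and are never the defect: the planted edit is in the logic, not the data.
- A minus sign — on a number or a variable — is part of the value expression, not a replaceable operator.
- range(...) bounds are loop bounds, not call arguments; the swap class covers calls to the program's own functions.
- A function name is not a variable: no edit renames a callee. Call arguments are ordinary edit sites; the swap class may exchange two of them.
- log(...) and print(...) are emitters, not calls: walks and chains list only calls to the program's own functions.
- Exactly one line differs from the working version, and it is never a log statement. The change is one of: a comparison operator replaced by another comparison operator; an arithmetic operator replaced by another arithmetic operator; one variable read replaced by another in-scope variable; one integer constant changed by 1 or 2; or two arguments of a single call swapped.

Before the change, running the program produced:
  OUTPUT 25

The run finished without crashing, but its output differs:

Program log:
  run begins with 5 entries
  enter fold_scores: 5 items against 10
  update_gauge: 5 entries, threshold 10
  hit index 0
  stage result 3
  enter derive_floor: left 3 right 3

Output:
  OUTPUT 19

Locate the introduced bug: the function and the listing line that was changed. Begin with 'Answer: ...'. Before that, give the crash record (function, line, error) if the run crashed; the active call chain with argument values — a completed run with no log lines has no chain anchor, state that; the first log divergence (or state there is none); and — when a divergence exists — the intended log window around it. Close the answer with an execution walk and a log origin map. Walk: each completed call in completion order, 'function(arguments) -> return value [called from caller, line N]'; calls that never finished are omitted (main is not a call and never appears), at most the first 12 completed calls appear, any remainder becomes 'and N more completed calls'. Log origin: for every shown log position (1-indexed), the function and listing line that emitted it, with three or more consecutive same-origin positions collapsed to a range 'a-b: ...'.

Answer: the defect is in fold_scores at line 12.
The tell: Log line 5 is where behavior first shows: 'stage result 3' appears instead of 'stage result 30'.
Call chain: main -> derive_floor(3, 3) (called at line 29).
First divergence: position 5 — shown 'stage result 3', intended 'stage result 30'.
Intended log window:
  3: update_gauge: 5 entries, threshold 10
  4: hit index 0
  5: stage result 30
  6: enter derive_floor: left 30 right 3
Execution walk:
  update_gauge([10, 8, 10, 2, 6], 10) -> 0  [called from fold_scores, line 9]
  fold_scores([10, 8, 10, 2, 6], 10) -> 3  [called from main, line 27]
  derive_floor(3, 3) -> 19  [called from main, line 29]
Log line origins:
  1: from main, line 26
  2: from fold_scores, line 8
  3: from update_gauge, line 2
  4: from fold_scores, line 10
  5: from main, line 28
  6: from derive_floor, line 15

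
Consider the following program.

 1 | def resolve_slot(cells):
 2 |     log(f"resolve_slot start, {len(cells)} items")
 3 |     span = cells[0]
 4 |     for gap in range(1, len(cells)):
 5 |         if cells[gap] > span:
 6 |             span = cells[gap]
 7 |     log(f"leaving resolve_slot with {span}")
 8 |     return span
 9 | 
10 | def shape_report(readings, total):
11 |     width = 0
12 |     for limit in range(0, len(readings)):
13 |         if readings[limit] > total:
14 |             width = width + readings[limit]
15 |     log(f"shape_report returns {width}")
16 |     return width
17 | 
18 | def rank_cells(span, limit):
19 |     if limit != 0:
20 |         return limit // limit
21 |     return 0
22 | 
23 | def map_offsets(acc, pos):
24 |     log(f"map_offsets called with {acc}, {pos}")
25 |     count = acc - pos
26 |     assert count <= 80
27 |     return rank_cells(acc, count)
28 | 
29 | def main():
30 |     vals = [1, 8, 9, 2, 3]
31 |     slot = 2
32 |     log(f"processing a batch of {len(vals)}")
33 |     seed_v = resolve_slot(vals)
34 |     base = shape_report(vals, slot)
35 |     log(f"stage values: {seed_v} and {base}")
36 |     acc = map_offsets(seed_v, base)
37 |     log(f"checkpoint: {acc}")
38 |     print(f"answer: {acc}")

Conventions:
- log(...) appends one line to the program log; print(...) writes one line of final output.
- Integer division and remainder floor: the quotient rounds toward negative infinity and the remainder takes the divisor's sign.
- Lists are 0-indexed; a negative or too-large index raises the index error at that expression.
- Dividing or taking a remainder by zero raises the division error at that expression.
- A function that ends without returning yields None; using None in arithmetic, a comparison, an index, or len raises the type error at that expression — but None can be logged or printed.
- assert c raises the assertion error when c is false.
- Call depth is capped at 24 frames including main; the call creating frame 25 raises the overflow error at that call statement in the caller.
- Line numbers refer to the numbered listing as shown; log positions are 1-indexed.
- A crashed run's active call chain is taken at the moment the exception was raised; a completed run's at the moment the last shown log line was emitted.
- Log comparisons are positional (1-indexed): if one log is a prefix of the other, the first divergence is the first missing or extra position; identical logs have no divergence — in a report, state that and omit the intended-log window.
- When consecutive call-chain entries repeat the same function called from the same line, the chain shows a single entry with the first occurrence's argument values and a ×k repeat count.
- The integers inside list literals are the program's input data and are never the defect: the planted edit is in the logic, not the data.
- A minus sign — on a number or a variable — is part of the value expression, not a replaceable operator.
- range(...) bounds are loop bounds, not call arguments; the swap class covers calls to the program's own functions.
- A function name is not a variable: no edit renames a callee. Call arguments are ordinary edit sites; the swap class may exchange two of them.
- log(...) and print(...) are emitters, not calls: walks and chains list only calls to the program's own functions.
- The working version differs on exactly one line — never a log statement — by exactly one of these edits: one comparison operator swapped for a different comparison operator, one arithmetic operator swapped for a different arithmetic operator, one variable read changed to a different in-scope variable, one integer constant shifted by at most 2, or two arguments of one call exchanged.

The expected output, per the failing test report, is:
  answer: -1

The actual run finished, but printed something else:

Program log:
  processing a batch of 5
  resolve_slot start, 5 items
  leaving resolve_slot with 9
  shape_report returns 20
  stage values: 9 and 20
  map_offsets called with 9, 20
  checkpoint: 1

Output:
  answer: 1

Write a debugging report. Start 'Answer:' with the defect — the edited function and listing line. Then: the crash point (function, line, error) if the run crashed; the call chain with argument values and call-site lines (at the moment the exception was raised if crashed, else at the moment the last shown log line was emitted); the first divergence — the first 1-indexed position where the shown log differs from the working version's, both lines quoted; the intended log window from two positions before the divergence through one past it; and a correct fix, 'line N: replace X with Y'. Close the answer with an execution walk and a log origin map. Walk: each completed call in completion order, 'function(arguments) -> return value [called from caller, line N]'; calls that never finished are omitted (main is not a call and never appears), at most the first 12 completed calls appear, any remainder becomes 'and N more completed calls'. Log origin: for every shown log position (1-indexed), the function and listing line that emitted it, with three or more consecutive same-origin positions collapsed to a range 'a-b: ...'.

Answer: the defect is in rank_cells at line 20.
The tell: The log first diverges at position 7: the faulty run prints 'checkpoint: 1' where the working version prints 'checkpoint: -1'.
Call chain: main.
First divergence: position 7 — shown 'checkpoint: 1', intended 'checkpoint: -1'.
Intended log window:
  5: stage values: 9 and 20
  6: map_offsets called with 9, 20
  7: checkpoint: -1
Execution walk:
  resolve_slot([1, 8, 9, 2, 3]) -> 9  [called from main, line 33]
  shape_report([1, 8, 9, 2, 3], 2) -> 20  [called from main, line 34]
  rank_cells(9, -11) -> 1  [called from map_offsets, line 27]
  map_offsets(9, 20) -> 1  [called from main, line 36]
Log origin:
  1: emitted by main (line 32)
  2: emitted by resolve_slot (line 2)
  3: emitted by resolve_slot (line 7)
  4: emitted by shape_report (line 15)
  5: emitted by main (line 35)
  6: emitted by map_offsets (line 24)
  7: emitted by main (line 37)
A correct fix: line 20: replace `limit // limit` with `span // limit`.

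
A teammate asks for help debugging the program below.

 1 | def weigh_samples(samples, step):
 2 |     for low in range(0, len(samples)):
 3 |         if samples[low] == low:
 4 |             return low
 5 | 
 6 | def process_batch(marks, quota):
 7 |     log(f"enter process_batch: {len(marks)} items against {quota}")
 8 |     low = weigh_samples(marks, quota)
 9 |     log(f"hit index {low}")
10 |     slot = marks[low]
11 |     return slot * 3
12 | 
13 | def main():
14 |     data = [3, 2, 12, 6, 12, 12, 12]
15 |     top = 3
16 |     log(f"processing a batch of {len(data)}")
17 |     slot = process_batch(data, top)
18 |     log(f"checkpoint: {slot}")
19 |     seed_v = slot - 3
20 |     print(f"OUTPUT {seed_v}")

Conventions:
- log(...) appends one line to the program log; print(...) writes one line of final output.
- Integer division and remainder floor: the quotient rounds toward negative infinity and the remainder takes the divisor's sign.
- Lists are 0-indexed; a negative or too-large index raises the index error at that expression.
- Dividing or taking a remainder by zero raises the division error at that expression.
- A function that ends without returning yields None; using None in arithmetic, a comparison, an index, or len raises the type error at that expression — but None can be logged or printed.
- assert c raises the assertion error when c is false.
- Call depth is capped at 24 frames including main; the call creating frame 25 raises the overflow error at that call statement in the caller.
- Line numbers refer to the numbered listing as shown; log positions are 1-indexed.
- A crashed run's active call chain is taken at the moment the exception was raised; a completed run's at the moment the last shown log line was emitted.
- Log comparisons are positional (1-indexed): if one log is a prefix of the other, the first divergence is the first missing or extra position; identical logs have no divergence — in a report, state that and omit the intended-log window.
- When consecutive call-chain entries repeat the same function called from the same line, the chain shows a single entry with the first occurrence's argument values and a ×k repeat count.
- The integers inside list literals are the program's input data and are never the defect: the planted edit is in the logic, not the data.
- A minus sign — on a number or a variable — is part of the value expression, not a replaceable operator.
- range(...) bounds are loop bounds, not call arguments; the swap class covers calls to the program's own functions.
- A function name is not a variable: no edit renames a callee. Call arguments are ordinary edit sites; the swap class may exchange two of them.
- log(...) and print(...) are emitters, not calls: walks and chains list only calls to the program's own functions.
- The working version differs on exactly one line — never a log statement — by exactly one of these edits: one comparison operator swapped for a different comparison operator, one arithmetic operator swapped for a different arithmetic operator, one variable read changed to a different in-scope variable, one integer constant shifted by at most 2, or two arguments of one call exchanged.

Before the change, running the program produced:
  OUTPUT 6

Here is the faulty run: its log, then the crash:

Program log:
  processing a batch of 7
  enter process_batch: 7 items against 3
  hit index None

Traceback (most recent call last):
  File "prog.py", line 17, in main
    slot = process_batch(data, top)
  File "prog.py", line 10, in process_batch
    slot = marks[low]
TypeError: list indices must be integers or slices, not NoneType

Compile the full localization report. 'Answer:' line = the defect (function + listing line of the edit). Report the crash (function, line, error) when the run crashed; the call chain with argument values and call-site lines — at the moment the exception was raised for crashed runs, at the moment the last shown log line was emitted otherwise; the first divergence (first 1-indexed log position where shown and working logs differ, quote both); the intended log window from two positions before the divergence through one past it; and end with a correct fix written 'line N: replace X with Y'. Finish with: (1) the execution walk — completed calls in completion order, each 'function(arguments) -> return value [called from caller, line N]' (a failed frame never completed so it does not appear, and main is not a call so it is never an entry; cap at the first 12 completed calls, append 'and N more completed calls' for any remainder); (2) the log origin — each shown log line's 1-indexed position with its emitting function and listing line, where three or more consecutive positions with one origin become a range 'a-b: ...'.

Answer: the defect is in weigh_samples at line 3.
The tell: The earliest visible damage is log position 3 — 'hit index None' rather than the intended 'hit index 0'.
Crash: process_batch, line 10, TypeError.
Call chain: main -> process_batch([3, 2, 12, 6, 12, 12, 12], 3) (called at line 17).
First divergence: position 3 — shown 'hit index None', intended 'hit index 0'.
Intended log window:
  1: processing a batch of 7
  2: enter process_batch: 7 items against 3
  3: hit index 0
  4: checkpoint: 9
Execution walk:
  weigh_samples([3, 2, 12, 6, 12, 12, 12], 3) -> None  [called from process_batch, line 8]
Origin of each log line:
  1: emitted by main (line 16)
  2: emitted by process_batch (line 7)
  3: emitted by process_batch (line 9)
A correct fix: line 3: replace `samples[low] == low` with `samples[low] == step`.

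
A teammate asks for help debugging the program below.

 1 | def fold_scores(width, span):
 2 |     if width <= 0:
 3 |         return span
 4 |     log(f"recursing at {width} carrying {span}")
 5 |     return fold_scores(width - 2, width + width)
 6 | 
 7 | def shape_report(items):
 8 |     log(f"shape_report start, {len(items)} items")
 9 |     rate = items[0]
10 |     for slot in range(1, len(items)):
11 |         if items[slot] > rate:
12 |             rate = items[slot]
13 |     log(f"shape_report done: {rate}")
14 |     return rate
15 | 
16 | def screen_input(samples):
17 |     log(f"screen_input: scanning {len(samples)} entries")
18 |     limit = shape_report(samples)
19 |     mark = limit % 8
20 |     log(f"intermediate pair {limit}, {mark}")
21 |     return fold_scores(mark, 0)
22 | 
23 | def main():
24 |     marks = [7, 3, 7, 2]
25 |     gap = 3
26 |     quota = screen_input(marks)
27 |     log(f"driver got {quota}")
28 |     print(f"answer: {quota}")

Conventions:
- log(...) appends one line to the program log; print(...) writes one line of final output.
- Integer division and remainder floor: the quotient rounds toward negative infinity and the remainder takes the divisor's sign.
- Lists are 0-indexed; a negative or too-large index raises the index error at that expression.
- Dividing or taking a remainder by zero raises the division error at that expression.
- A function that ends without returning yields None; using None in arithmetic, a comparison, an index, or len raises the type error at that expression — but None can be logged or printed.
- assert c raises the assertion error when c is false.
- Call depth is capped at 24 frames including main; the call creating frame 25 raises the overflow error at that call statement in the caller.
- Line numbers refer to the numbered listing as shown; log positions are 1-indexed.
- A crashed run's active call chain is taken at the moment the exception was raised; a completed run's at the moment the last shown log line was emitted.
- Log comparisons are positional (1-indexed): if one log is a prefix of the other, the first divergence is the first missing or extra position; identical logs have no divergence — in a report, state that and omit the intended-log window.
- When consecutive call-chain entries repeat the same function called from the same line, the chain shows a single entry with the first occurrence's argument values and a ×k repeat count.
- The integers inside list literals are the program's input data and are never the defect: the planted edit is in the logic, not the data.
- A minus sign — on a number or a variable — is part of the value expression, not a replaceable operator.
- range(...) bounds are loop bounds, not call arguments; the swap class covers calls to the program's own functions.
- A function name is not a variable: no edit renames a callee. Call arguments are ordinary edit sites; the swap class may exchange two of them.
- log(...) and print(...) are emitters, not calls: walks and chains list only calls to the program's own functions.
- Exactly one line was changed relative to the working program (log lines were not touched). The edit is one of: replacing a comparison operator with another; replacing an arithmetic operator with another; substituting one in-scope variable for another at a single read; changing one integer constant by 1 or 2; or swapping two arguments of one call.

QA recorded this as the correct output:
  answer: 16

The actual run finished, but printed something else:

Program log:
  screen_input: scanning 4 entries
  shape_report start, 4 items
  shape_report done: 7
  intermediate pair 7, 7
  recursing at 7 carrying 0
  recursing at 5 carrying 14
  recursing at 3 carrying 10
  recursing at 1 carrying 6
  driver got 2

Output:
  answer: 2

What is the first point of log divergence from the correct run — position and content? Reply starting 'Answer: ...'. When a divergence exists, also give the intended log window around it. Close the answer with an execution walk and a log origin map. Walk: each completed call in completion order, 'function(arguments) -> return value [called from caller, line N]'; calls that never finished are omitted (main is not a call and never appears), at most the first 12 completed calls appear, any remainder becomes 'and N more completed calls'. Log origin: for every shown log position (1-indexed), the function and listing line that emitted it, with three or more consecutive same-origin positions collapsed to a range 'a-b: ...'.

Answer: position 6 — the shown line 'recursing at 5 carrying 14' should read 'recursing at 5 carrying 7'.
Intended log window:
  4: intermediate pair 7, 7
  5: recursing at 7 carrying 0
  6: recursing at 5 carrying 7
  7: recursing at 3 carrying 12
Execution walk:
  shape_report([7, 3, 7, 2]) -> 7  [called from screen_input, line 18]
  fold_scores(-1, 2) -> 2  [called from fold_scores, line 5]
  fold_scores(1, 6) -> 2  [called from fold_scores, line 5]
  fold_scores(3, 10) -> 2  [called from fold_scores, line 5]
  fold_scores(5, 14) -> 2  [called from fold_scores, line 5]
  fold_scores(7, 0) -> 2  [called from screen_input, line 21]
  screen_input([7, 3, 7, 2]) -> 2  [called from main, line 26]
Log line origins:
  1: emitted by screen_input (line 17)
  2: emitted by shape_report (line 8)
  3: emitted by shape_report (line 13)
  4: emitted by screen_input (line 20)
  5-8: emitted by fold_scores (line 4)
  9: emitted by main (line 27)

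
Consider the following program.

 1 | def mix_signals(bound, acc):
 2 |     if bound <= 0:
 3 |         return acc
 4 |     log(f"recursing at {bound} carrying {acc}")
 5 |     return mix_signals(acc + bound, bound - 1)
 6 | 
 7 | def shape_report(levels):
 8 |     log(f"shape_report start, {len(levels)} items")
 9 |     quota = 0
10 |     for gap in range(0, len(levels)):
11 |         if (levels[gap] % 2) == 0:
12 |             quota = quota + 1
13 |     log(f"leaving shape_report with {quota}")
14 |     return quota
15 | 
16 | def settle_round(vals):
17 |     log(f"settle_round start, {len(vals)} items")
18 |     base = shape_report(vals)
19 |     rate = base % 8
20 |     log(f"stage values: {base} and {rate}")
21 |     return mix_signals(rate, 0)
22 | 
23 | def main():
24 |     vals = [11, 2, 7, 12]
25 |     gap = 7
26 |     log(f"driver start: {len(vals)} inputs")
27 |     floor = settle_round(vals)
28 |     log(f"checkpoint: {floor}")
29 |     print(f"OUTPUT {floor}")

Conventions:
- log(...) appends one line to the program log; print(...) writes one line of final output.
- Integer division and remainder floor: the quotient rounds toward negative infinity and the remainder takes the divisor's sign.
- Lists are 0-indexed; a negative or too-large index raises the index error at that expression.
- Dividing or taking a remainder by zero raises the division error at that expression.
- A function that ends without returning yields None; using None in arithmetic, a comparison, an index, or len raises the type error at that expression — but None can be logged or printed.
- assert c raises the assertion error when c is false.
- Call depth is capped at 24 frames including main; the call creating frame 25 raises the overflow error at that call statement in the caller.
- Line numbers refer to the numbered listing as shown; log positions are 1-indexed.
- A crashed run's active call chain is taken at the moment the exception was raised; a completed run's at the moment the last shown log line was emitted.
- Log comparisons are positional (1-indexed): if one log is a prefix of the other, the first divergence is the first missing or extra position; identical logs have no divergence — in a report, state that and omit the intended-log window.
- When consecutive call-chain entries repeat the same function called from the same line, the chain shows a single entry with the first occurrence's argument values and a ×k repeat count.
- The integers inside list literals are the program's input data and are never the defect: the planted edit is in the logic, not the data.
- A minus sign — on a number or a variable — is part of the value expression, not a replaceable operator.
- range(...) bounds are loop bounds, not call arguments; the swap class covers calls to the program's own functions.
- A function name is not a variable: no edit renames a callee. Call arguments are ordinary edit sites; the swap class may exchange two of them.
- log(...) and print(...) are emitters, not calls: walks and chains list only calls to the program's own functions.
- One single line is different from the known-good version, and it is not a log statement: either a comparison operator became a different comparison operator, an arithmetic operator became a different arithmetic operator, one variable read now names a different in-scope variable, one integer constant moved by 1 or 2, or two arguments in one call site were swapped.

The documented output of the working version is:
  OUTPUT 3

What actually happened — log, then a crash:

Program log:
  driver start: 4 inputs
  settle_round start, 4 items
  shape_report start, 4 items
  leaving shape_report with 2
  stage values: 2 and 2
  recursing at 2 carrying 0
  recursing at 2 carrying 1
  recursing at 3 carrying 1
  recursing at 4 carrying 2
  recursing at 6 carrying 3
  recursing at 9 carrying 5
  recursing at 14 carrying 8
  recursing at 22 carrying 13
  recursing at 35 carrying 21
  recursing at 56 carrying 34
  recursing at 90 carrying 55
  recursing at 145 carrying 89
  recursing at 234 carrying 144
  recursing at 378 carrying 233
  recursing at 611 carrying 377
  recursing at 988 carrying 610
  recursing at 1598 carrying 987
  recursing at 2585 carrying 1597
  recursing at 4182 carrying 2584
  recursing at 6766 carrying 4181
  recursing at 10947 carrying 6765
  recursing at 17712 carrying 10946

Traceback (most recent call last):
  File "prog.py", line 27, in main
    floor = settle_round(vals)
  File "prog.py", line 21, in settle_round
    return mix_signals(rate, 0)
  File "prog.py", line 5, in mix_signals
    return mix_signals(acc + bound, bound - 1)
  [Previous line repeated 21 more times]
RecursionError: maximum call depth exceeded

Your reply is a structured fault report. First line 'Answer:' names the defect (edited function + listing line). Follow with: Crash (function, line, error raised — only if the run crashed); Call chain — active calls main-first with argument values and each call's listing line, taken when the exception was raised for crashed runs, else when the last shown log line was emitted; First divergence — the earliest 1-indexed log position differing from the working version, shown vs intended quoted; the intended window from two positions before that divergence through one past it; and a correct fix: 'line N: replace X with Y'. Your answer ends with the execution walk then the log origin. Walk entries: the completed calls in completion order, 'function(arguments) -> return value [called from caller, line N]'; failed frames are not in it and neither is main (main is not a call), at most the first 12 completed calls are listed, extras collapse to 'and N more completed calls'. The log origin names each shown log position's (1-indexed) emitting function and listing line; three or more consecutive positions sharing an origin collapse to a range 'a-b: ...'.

Answer: the defect is in mix_signals at line 5.
Core observation: Everything matches until log position 7, which reads 'recursing at 2 carrying 1' in place of 'recursing at 1 carrying 2'.
Crash: mix_signals, line 5, RecursionError.
Call chain: main -> settle_round([11, 2, 7, 12]) (called at line 27) -> mix_signals(2, 0) (called at line 21) -> mix_signals(2, 1) (called at line 5) ×21.
First divergence: position 7 — shown 'recursing at 2 carrying 1', intended 'recursing at 1 carrying 2'.
Intended log window:
  5: stage values: 2 and 2
  6: recursing at 2 carrying 0
  7: recursing at 1 carrying 2
  8: checkpoint: 3
Execution walk:
  shape_report([11, 2, 7, 12]) -> 2  [called from settle_round, line 18]
Log origin:
  1: logged in main at line 26
  2: logged in settle_round at line 17
  3: logged in shape_report at line 8
  4: logged in shape_report at line 13
  5: logged in settle_round at line 20
  6-27: logged in mix_signals at line 4
A correct fix: line 5: replace `mix_signals(acc + bound, bound - 1)` with `mix_signals(bound - 1, acc + bound)`.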